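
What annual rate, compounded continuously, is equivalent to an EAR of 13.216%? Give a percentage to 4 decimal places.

12.4127%

Continuous: nominal r satisfies e^r − 1 = 0.13216.
r = ln(1 + 0.13216) = ln(1.13216) = 0.124127 = 12.4127%.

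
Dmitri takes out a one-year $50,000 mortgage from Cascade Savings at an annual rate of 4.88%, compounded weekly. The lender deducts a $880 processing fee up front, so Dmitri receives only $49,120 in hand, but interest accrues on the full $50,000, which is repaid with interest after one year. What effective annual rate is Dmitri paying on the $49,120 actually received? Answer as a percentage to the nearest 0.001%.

Amount owed after one year: 50,000 × (1 + 0.0488/52)^52 = 50,000 × 1.049986 = $52,499.31.
Effective rate on net proceeds: 52,499.31 / 49,120 − 1 = 0.068797 = 6.880%.

6.880%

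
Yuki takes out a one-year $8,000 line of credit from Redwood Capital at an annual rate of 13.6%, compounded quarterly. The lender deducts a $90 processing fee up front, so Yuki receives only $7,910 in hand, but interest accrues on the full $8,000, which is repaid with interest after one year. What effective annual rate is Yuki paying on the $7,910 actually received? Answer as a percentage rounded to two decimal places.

15.61%

Amount owed after one year: 8,000 × (1 + 0.136/4)^4 = 8,000 × 1.143095 = $9,144.76.
Effective rate on net proceeds: 9,144.76 / 7,910 − 1 = 0.156101 = 15.61%.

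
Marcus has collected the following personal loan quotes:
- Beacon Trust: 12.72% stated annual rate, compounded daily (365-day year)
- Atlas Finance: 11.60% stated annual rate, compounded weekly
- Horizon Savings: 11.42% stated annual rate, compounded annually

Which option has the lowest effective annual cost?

Horizon Savings

Beacon Trust: (1 + 0.1272/365)^365 − 1 = 13.562%
Atlas Finance: (1 + 0.1160/52)^52 − 1 = 12.285%
Horizon Savings: compounded annually, EAR = 11.420%
The lowest effective annual rate is Horizon Savings at 11.420%.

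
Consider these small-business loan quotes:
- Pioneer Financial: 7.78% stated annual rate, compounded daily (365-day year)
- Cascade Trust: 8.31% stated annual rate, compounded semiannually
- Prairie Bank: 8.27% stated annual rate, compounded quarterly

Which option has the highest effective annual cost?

Prairie Bank

Pioneer Financial: (1 + 0.0778/365)^365 − 1 = 8.090%
Cascade Trust: (1 + 0.0831/2)^2 − 1 = 8.483%
Prairie Bank: (1 + 0.0827/4)^4 − 1 = 8.530%
The highest effective annual rate is Prairie Bank at 8.530%.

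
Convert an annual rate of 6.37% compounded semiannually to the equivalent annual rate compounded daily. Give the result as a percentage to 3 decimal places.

6.271%

EAR = (1 + 0.0637/2)^2 − 1 = 0.064714.
Solve (1 + r/365)^365 = 1.064714: r/365 = 1.064714^(1/365) − 1 = 0.000172, so r = 0.062712 = 6.271%.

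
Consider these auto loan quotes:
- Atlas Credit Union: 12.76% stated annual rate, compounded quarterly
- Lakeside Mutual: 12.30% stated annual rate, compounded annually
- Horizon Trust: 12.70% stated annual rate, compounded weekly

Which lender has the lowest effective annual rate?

Lakeside Mutual

Atlas Credit Union: (1 + 0.1276/4)^4 − 1 = 13.384%
Lakeside Mutual: compounded annually, EAR = 12.300%
Horizon Trust: (1 + 0.1270/52)^52 − 1 = 13.524%
The lowest effective annual rate is Lakeside Mutual at 12.300%.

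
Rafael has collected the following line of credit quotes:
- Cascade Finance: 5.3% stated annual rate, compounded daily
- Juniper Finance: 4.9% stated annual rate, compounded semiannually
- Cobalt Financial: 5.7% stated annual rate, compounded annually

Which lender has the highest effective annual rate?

Cobalt Financial

Cascade Finance: (1 + 0.053/365)^365 − 1 = 5.443%
Juniper Finance: (1 + 0.049/2)^2 − 1 = 4.960%
Cobalt Financial: compounded annually, EAR = 5.700%
The highest effective annual rate is Cobalt Financial at 5.700%.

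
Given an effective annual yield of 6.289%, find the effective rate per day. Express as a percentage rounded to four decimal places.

0.0167%

The per-day rate i satisfies (1 + i)^365 = 1 + 0.06289.
i = 1.06289^(1/365) − 1 = 0.0001671 = 0.0167%.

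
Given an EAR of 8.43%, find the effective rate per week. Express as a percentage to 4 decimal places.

The per-week rate i satisfies (1 + i)^52 = 1 + 0.0843.
i = 1.0843^(1/52) − 1 = 0.0015576 = 0.1558%.

0.1558%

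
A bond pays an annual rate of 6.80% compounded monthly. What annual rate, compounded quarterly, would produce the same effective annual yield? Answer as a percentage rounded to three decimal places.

6.839%

EAR = (1 + 0.0680/12)^12 − 1 = 0.070160.
Solve (1 + r/4)^4 = 1.070160: r/4 = 1.070160^(1/4) − 1 = 0.017097, so r = 0.068386 = 6.839%.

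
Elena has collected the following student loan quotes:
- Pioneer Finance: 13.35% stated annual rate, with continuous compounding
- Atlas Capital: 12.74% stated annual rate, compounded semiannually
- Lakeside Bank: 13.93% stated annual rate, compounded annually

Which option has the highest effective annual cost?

Pioneer Finance: e^0.1335 − 1 = 14.282%
Atlas Capital: (1 + 0.1274/2)^2 − 1 = 13.146%
Lakeside Bank: compounded annually, EAR = 13.930%
The highest effective annual rate is Pioneer Finance at 14.282%.

Pioneer Finance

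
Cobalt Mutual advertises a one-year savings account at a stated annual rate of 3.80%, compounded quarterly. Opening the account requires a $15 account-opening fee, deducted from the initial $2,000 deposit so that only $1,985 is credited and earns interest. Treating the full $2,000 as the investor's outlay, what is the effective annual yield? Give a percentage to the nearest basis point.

Value after one year: 1,985 × (1 + 0.0380/4)^4 = 1,985 × 1.038545 = $2,061.51.
Effective yield on the $2,000 outlay: 2,061.51 / 2,000 − 1 = 0.030756 = 3.08%.

3.08%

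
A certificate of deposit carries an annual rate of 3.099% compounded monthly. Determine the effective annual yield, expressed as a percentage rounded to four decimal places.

EAR = (1 + 0.03099/12)^12 − 1.
= (1 + 0.002583)^12 − 1 = 1.031434 − 1 = 3.1434%.

3.1434%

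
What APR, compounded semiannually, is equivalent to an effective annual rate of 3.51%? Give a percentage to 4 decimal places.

3.4797%

(1 + r/2)^2 − 1 = 0.0351, so 1 + r/2 = 1.0351^(1/2).
r/2 = 0.017399, so r = 0.034797 = 3.4797%.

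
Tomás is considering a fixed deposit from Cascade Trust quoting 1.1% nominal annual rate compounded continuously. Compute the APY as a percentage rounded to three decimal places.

1.106%

With continuous compounding, EAR = e^0.011 − 1.
e^0.011 = 1.011061, so EAR = 0.011061 = 1.106%.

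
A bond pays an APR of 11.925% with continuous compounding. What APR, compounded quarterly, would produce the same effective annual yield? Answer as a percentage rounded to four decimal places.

EAR under continuous compounding: e^0.11925 − 1 = 0.126652.
Solve (1 + r/4)^4 = 1.126652: r/4 = 1.126652^(1/4) − 1 = 0.030261, so r = 0.121045 = 12.1045%.

12.1045%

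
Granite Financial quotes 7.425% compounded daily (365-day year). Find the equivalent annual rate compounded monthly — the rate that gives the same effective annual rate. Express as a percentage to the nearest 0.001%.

EAR = (1 + 0.07425/365)^365 − 1 = 0.077068.
Solve (1 + r/12)^12 = 1.077068: r/12 = 1.077068^(1/12) − 1 = 0.006206, so r = 0.074473 = 7.447%.

7.447%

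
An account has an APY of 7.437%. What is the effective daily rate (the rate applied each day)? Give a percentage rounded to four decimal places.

0.0197%

The per-day rate i satisfies (1 + i)^365 = 1 + 0.07437.
i = 1.07437^(1/365) − 1 = 0.0001966 = 0.0197%.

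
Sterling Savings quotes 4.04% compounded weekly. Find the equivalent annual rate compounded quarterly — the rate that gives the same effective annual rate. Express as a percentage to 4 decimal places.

4.0589%

EAR = (1 + 0.0404/52)^52 − 1 = 0.041211.
Solve (1 + r/4)^4 = 1.041211: r/4 = 1.041211^(1/4) − 1 = 0.010147, so r = 0.040589 = 4.0589%.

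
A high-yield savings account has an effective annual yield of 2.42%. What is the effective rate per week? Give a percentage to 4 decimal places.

The per-week rate i satisfies (1 + i)^52 = 1 + 0.0242.
i = 1.0242^(1/52) − 1 = 0.0004599 = 0.0460%.

0.0460%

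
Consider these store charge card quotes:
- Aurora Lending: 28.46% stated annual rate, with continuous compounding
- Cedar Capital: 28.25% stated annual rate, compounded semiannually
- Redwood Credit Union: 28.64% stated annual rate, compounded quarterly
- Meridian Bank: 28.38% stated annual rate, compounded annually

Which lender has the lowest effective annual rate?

Aurora Lending: e^0.2846 − 1 = 32.923%
Cedar Capital: (1 + 0.2825/2)^2 − 1 = 30.245%
Redwood Credit Union: (1 + 0.2864/4)^4 − 1 = 31.865%
Meridian Bank: compounded annually, EAR = 28.380%
The lowest effective annual rate is Meridian Bank at 28.380%.

Meridian Bank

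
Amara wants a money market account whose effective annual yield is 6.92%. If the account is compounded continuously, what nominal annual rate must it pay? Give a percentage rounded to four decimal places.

Continuous: nominal r satisfies e^r − 1 = 0.0692.
r = ln(1 + 0.0692) = ln(1.0692) = 0.066911 = 6.6911%.

6.6911%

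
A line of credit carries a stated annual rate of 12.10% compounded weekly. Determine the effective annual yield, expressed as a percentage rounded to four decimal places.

12.8466%

EAR = (1 + 0.1210/52)^52 − 1.
= 1.128466 − 1 = 12.8466%.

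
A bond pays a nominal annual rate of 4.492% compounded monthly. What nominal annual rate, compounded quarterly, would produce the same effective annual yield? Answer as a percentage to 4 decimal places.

EAR = (1 + 0.04492/12)^12 − 1 = 0.045856.
Solve (1 + r/4)^4 = 1.045856: r/4 = 1.045856^(1/4) − 1 = 0.011272, so r = 0.045088 = 4.5088%.

4.5088%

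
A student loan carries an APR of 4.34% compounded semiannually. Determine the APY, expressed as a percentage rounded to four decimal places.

EAR = (1 + 0.0434/2)^2 − 1.
= (1 + 0.021700)^2 − 1 = 1.043871 − 1 = 4.3871%.

4.3871%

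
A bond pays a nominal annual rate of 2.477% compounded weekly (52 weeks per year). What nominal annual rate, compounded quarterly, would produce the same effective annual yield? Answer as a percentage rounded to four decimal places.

EAR = (1 + 0.02477/52)^52 − 1 = 0.025073.
Solve (1 + r/4)^4 = 1.025073: r/4 = 1.025073^(1/4) − 1 = 0.006210, so r = 0.024841 = 2.4841%.

2.4841%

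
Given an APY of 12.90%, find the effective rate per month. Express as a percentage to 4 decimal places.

The per-month rate i satisfies (1 + i)^12 = 1 + 0.1290.
i = 1.1290^(1/12) − 1 = 0.0101623 = 1.0162%.

1.0162%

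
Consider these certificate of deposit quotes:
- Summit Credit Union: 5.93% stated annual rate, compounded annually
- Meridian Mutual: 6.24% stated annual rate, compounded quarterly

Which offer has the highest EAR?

Summit Credit Union: compounded annually, EAR = 5.930%
Meridian Mutual: (1 + 0.0624/4)^4 − 1 = 6.388%
The highest effective annual rate is Meridian Mutual at 6.388%.

Meridian Mutual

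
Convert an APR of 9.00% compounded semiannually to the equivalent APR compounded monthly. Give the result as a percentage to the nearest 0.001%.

8.836%

EAR = (1 + 0.0900/2)^2 − 1 = 0.092025.
Solve (1 + r/12)^12 = 1.092025: r/12 = 1.092025^(1/12) − 1 = 0.007363, so r = 0.088357 = 8.836%.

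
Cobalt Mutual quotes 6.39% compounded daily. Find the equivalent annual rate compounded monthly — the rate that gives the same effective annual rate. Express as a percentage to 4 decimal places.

EAR = (1 + 0.0639/365)^365 − 1 = 0.065980.
Solve (1 + r/12)^12 = 1.065980: r/12 = 1.065980^(1/12) − 1 = 0.005339, so r = 0.064065 = 6.4065%.

6.4065%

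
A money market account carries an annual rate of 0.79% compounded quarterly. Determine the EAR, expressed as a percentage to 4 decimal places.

EAR = (1 + 0.0079/4)^4 − 1.
= (1 + 0.001975)^4 − 1 = 1.007923 − 1 = 0.7923%.

0.7923%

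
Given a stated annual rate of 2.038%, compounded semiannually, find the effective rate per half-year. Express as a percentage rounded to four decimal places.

With a nominal annual rate compounded semiannually, the periodic rate is the nominal rate divided by 2.
i = 0.02038 / 2 = 0.0101900 = 1.0190%.

1.0190%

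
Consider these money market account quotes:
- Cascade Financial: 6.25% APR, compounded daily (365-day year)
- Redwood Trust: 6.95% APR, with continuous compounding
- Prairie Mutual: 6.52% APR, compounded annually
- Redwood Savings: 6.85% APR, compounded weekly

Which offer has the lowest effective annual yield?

Cascade Financial

Cascade Financial: (1 + 0.0625/365)^365 − 1 = 6.449%
Redwood Trust: e^0.0695 − 1 = 7.197%
Prairie Mutual: compounded annually, EAR = 6.520%
Redwood Savings: (1 + 0.0685/52)^52 − 1 = 7.085%
The lowest effective annual rate is Cascade Financial at 6.449%.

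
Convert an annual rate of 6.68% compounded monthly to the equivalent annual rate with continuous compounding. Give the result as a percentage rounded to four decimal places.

EAR = (1 + 0.0668/12)^12 − 1 = 0.068884.
Equivalent continuous rate: r = ln(1 + 0.068884) = 0.066615 = 6.6615%.

6.6615%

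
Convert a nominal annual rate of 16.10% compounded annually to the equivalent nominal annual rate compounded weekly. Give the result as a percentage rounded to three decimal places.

Compounded annually, EAR = nominal = 0.161000.
Solve (1 + r/52)^52 = 1.161000: r/52 = 1.161000^(1/52) − 1 = 0.002875, so r = 0.149496 = 14.950%.

14.950%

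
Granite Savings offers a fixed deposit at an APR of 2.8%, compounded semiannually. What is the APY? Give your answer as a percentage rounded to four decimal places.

EAR = (1 + 0.028/2)^2 − 1.
= 1.028196 − 1 = 2.8196%.

2.8196%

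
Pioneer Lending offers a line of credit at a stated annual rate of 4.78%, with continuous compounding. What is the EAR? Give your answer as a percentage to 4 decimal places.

With continuous compounding, EAR = e^0.0478 − 1.
e^0.0478 = 1.048961, so EAR = 0.048961 = 4.8961%.

4.8961%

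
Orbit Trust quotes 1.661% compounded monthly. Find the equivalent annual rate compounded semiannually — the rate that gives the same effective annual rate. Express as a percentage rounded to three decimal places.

EAR = (1 + 0.01661/12)^12 − 1 = 0.016737.
Solve (1 + r/2)^2 = 1.016737: r/2 = 1.016737^(1/2) − 1 = 0.008334, so r = 0.016668 = 1.667%.

1.667%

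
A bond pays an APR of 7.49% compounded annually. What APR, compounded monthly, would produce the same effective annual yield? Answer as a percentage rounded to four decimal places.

Compounded annually, EAR = nominal = 0.074900.
Solve (1 + r/12)^12 = 1.074900: r/12 = 1.074900^(1/12) − 1 = 0.006037, so r = 0.072445 = 7.2445%.

7.2445%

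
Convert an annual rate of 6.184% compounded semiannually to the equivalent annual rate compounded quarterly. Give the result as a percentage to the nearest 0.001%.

EAR = (1 + 0.06184/2)^2 − 1 = 0.062796.
Solve (1 + r/4)^4 = 1.062796: r/4 = 1.062796^(1/4) − 1 = 0.015342, so r = 0.061369 = 6.137%.

6.137%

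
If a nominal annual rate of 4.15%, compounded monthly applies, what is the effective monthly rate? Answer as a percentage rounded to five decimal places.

With a nominal annual rate compounded monthly, the periodic rate is the nominal rate divided by 12.
i = 0.0415 / 12 = 0.0034583 = 0.34583%.

0.34583%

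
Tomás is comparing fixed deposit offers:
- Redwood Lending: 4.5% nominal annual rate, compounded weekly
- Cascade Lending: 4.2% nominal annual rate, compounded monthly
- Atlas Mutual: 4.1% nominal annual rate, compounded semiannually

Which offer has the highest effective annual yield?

Redwood Lending

Redwood Lending: (1 + 0.045/52)^52 − 1 = 4.601%
Cascade Lending: (1 + 0.042/12)^12 − 1 = 4.282%
Atlas Mutual: (1 + 0.041/2)^2 − 1 = 4.142%
The highest effective annual rate is Redwood Lending at 4.601%.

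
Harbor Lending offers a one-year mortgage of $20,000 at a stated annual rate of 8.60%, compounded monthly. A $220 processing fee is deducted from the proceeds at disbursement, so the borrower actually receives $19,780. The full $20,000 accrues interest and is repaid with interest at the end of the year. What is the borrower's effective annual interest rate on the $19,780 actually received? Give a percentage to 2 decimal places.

Amount owed after one year: 20,000 × (1 + 0.0860/12)^12 = 20,000 × 1.089472 = $21,789.44.
Effective rate on net proceeds: 21,789.44 / 19,780 − 1 = 0.101590 = 10.16%.

10.16%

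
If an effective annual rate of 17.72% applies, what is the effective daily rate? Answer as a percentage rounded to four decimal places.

0.0447%

The per-day rate i satisfies (1 + i)^365 = 1 + 0.1772.
i = 1.1772^(1/365) − 1 = 0.0004471 = 0.0447%.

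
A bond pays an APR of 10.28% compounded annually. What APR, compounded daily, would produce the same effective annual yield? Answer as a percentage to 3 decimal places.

9.787%

Compounded annually, EAR = nominal = 0.102800.
Solve (1 + r/365)^365 = 1.102800: r/365 = 1.102800^(1/365) − 1 = 0.000268, so r = 0.097866 = 9.787%.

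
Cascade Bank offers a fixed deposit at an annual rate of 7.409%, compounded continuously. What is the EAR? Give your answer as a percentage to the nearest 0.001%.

7.690%

With continuous compounding, EAR = e^0.07409 − 1.
e^0.07409 = 1.076904, so EAR = 0.076904 = 7.690%.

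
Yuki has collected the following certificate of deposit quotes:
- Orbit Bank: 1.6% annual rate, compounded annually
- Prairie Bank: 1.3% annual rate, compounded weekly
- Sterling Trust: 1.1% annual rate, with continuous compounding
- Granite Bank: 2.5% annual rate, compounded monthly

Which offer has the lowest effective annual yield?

Sterling Trust

Orbit Bank: compounded annually, EAR = 1.600%
Prairie Bank: (1 + 0.013/52)^52 − 1 = 1.308%
Sterling Trust: e^0.011 − 1 = 1.106%
Granite Bank: (1 + 0.025/12)^12 − 1 = 2.529%
The lowest effective annual rate is Sterling Trust at 1.106%.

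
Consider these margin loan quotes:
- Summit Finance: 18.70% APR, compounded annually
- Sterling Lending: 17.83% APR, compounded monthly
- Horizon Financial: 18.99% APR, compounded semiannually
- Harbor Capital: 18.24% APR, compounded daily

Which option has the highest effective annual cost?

Harbor Capital

Summit Finance: compounded annually, EAR = 18.700%
Sterling Lending: (1 + 0.1783/12)^12 − 1 = 19.362%
Horizon Financial: (1 + 0.1899/2)^2 − 1 = 19.892%
Harbor Capital: (1 + 0.1824/365)^365 − 1 = 20.004%
The highest effective annual rate is Harbor Capital at 20.004%.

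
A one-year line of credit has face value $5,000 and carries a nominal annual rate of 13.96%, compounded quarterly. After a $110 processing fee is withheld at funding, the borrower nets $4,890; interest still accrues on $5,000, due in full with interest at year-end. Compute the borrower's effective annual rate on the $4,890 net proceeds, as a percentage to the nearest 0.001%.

Amount owed after one year: 5,000 × (1 + 0.1396/4)^4 = 5,000 × 1.147080 = $5,735.40.
Effective rate on net proceeds: 5,735.40 / 4,890 − 1 = 0.172883 = 17.288%.

17.288%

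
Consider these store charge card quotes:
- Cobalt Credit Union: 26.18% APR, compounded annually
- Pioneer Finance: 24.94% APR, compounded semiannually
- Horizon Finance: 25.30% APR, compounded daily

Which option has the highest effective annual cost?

Horizon Finance

Cobalt Credit Union: compounded annually, EAR = 26.180%
Pioneer Finance: (1 + 0.2494/2)^2 − 1 = 26.495%
Horizon Finance: (1 + 0.2530/365)^365 − 1 = 28.777%
The highest effective annual rate is Horizon Finance at 28.777%.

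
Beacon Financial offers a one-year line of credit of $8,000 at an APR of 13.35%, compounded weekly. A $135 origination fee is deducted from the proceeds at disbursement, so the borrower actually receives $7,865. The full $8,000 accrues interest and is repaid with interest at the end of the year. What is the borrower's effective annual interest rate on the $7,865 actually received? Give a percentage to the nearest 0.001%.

Amount owed after one year: 8,000 × (1 + 0.1335/52)^52 = 8,000 × 1.142626 = $9,141.01.
Effective rate on net proceeds: 9,141.01 / 7,865 − 1 = 0.162239 = 16.224%.

16.224%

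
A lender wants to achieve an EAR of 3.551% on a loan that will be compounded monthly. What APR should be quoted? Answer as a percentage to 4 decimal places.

(1 + r/12)^12 − 1 = 0.03551, so 1 + r/12 = 1.03551^(1/12).
r/12 = 0.002912, so r = 0.034945 = 3.4945%.

3.4945%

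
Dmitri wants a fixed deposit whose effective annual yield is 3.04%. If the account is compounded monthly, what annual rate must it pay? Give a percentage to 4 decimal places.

2.9984%

(1 + r/12)^12 − 1 = 0.0304, so 1 + r/12 = 1.0304^(1/12).
r/12 = 0.002499, so r = 0.029984 = 2.9984%.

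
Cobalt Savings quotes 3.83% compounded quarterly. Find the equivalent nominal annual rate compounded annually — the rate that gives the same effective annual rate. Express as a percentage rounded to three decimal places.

EAR = (1 + 0.0383/4)^4 − 1 = 0.038854.
Compounded annually, the equivalent nominal rate is the EAR itself: 3.885%.

3.885%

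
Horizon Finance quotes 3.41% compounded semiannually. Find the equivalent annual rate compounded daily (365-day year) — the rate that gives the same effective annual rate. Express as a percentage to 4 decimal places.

EAR = (1 + 0.0341/2)^2 − 1 = 0.034391.
Solve (1 + r/365)^365 = 1.034391: r/365 = 1.034391^(1/365) − 1 = 0.000093, so r = 0.033814 = 3.3814%.

3.3814%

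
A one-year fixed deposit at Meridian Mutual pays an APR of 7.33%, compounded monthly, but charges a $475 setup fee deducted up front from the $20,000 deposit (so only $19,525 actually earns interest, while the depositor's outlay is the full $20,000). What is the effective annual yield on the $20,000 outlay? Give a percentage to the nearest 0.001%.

Value after one year: 19,525 × (1 + 0.0733/12)^12 = 19,525 × 1.075813 = $21,005.26.
Effective yield on the $20,000 outlay: 21,005.26 / 20,000 − 1 = 0.050263 = 5.026%.

5.026%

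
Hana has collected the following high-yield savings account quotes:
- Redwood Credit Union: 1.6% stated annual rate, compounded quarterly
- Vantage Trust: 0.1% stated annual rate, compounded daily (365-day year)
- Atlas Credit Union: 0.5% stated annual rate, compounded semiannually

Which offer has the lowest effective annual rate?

Redwood Credit Union: (1 + 0.016/4)^4 − 1 = 1.610%
Vantage Trust: (1 + 0.001/365)^365 − 1 = 0.100%
Atlas Credit Union: (1 + 0.005/2)^2 − 1 = 0.501%
The lowest effective annual rate is Vantage Trust at 0.100%.

Vantage Trust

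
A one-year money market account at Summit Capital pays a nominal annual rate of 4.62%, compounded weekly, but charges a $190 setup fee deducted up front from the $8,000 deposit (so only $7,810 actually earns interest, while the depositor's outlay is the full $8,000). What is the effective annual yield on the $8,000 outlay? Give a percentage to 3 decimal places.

2.239%

Value after one year: 7,810 × (1 + 0.0462/52)^52 = 7,810 × 1.047262 = $8,179.12.
Effective yield on the $8,000 outlay: 8,179.12 / 8,000 − 1 = 0.022390 = 2.239%.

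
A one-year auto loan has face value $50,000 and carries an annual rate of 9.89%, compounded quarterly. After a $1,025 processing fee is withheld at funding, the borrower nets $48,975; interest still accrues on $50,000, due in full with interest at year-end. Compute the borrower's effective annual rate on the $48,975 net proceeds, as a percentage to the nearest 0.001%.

Amount owed after one year: 50,000 × (1 + 0.0989/4)^4 = 50,000 × 1.102629 = $55,131.44.
Effective rate on net proceeds: 55,131.44 / 48,975 − 1 = 0.125706 = 12.571%.

12.571%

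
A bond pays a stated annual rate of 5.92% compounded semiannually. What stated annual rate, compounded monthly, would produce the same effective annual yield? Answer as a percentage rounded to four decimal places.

EAR = (1 + 0.0592/2)^2 − 1 = 0.060076.
Solve (1 + r/12)^12 = 1.060076: r/12 = 1.060076^(1/12) − 1 = 0.004874, so r = 0.058483 = 5.8483%.

5.8483%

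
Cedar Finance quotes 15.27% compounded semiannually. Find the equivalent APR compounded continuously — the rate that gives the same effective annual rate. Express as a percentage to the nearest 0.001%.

EAR = (1 + 0.1527/2)^2 − 1 = 0.158529.
Equivalent continuous rate: r = ln(1 + 0.158529) = 0.147151 = 14.715%.

14.715%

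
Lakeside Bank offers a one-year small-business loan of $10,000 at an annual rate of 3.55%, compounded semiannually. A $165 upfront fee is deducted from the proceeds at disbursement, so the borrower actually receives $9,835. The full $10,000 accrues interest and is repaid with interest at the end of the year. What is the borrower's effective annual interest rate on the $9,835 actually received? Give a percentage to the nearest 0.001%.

Amount owed after one year: 10,000 × (1 + 0.0355/2)^2 = 10,000 × 1.035815 = $10,358.15.
Effective rate on net proceeds: 10,358.15 / 9,835 − 1 = 0.053193 = 5.319%.

5.319%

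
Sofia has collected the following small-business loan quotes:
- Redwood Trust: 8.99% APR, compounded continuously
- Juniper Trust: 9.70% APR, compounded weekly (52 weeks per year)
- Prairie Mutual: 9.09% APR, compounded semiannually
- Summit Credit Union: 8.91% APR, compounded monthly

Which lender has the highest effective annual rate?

Redwood Trust: e^0.0899 − 1 = 9.406%
Juniper Trust: (1 + 0.0970/52)^52 − 1 = 10.176%
Prairie Mutual: (1 + 0.0909/2)^2 − 1 = 9.297%
Summit Credit Union: (1 + 0.0891/12)^12 − 1 = 9.283%
The highest effective annual rate is Juniper Trust at 10.176%.

Juniper Trust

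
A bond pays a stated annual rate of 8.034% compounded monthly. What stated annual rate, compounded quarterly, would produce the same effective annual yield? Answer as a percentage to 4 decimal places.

EAR = (1 + 0.08034/12)^12 − 1 = 0.083365.
Solve (1 + r/4)^4 = 1.083365: r/4 = 1.083365^(1/4) − 1 = 0.020220, so r = 0.080879 = 8.0879%.

8.0879%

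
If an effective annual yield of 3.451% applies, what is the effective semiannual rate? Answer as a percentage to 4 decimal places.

1.7109%

The per-half-year rate i satisfies (1 + i)^2 = 1 + 0.03451.
i = 1.03451^(1/2) − 1 = 0.0171086 = 1.7109%.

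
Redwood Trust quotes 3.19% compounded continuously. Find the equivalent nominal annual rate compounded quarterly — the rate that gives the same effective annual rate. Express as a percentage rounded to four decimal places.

EAR under continuous compounding: e^0.0319 − 1 = 0.032414.
Solve (1 + r/4)^4 = 1.032414: r/4 = 1.032414^(1/4) − 1 = 0.008007, so r = 0.032028 = 3.2028%.

3.2028%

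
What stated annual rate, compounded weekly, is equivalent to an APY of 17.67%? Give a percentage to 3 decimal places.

(1 + r/52)^52 − 1 = 0.1767, so 1 + r/52 = 1.1767^(1/52).
r/52 = 0.003134, so r = 0.162969 = 16.297%.

16.297%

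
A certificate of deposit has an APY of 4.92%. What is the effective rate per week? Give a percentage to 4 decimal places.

The per-week rate i satisfies (1 + i)^52 = 1 + 0.0492.
i = 1.0492^(1/52) − 1 = 0.0009240 = 0.0924%.

0.0924%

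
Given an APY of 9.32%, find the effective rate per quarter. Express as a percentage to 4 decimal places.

The per-quarter rate i satisfies (1 + i)^4 = 1 + 0.0932.
i = 1.0932^(1/4) − 1 = 0.0225273 = 2.2527%.

2.2527%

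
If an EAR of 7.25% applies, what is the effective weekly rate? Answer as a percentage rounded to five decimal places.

0.13469%

The per-week rate i satisfies (1 + i)^52 = 1 + 0.0725.
i = 1.0725^(1/52) − 1 = 0.0013469 = 0.13469%.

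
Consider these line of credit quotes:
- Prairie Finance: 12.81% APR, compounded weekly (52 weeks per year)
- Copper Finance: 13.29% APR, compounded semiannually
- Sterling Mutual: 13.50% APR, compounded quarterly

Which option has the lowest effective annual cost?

Prairie Finance

Prairie Finance: (1 + 0.1281/52)^52 − 1 = 13.649%
Copper Finance: (1 + 0.1329/2)^2 − 1 = 13.732%
Sterling Mutual: (1 + 0.1350/4)^4 − 1 = 14.199%
The lowest effective annual rate is Prairie Finance at 13.649%.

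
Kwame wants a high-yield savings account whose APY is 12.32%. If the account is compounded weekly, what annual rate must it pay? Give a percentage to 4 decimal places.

(1 + r/52)^52 − 1 = 0.1232, so 1 + r/52 = 1.1232^(1/52).
r/52 = 0.002237, so r = 0.116312 = 11.6312%.

11.6312%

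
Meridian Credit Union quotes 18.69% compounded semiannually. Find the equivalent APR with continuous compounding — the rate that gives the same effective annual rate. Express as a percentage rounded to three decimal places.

EAR = (1 + 0.1869/2)^2 − 1 = 0.195633.
Equivalent continuous rate: r = ln(1 + 0.195633) = 0.178676 = 17.868%.

17.868%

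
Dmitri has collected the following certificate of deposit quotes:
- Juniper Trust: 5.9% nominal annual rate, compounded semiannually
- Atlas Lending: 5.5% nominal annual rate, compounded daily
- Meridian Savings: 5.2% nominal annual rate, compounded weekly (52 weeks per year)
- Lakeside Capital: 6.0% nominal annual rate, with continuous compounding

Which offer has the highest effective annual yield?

Lakeside Capital

Juniper Trust: (1 + 0.059/2)^2 − 1 = 5.987%
Atlas Lending: (1 + 0.055/365)^365 − 1 = 5.654%
Meridian Savings: (1 + 0.052/52)^52 − 1 = 5.335%
Lakeside Capital: e^0.060 − 1 = 6.184%
The highest effective annual rate is Lakeside Capital at 6.184%.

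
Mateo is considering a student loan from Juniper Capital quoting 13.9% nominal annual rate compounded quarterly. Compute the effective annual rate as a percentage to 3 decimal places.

EAR = (1 + 0.139/4)^4 − 1.
= (1 + 0.034750)^4 − 1 = 1.146415 − 1 = 14.641%.

14.641%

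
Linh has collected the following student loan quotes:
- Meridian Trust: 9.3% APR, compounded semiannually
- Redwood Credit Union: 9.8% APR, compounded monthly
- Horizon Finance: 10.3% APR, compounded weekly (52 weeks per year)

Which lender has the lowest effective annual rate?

Meridian Trust: (1 + 0.093/2)^2 − 1 = 9.516%
Redwood Credit Union: (1 + 0.098/12)^12 − 1 = 10.252%
Horizon Finance: (1 + 0.103/52)^52 − 1 = 10.838%
The lowest effective annual rate is Meridian Trust at 9.516%.

Meridian Trust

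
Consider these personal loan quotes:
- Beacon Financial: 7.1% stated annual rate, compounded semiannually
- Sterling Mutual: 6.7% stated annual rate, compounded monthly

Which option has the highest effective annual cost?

Beacon Financial: (1 + 0.071/2)^2 − 1 = 7.226%
Sterling Mutual: (1 + 0.067/12)^12 − 1 = 6.910%
The highest effective annual rate is Beacon Financial at 7.226%.

Beacon Financial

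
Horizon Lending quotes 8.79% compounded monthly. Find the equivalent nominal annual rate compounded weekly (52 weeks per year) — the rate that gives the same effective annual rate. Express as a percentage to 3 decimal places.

8.765%

EAR = (1 + 0.0879/12)^12 − 1 = 0.091529.
Solve (1 + r/52)^52 = 1.091529: r/52 = 1.091529^(1/52) − 1 = 0.001686, so r = 0.087653 = 8.765%.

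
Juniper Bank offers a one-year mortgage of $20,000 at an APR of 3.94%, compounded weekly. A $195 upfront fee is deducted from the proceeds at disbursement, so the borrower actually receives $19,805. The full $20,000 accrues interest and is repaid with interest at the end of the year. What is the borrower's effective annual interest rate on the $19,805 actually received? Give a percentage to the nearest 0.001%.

Amount owed after one year: 20,000 × (1 + 0.0394/52)^52 = 20,000 × 1.040171 = $20,803.42.
Effective rate on net proceeds: 20,803.42 / 19,805 − 1 = 0.050412 = 5.041%.

5.041%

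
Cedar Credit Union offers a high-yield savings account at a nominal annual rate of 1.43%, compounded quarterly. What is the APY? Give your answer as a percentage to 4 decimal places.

EAR = (1 + 0.0143/4)^4 − 1.
= (1 + 0.003575)^4 − 1 = 1.014377 − 1 = 1.4377%.

1.4377%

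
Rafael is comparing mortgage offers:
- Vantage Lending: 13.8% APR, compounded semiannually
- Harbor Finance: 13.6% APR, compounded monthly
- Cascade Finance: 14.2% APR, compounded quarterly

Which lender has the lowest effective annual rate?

Vantage Lending: (1 + 0.138/2)^2 − 1 = 14.276%
Harbor Finance: (1 + 0.136/12)^12 − 1 = 14.481%
Cascade Finance: (1 + 0.142/4)^4 − 1 = 14.974%
The lowest effective annual rate is Vantage Lending at 14.276%.

Vantage Lending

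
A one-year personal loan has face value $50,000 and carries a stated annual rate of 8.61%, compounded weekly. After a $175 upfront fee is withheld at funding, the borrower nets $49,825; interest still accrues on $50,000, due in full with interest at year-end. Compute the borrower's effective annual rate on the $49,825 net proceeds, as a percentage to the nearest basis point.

9.37%

Amount owed after one year: 50,000 × (1 + 0.0861/52)^52 = 50,000 × 1.089838 = $54,491.89.
Effective rate on net proceeds: 54,491.89 / 49,825 − 1 = 0.093666 = 9.37%.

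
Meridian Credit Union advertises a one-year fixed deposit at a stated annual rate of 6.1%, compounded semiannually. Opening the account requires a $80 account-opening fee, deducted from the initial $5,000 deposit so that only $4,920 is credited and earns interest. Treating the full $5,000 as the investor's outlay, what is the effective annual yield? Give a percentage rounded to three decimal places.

Value after one year: 4,920 × (1 + 0.061/2)^2 = 4,920 × 1.061930 = $5,224.70.
Effective yield on the $5,000 outlay: 5,224.70 / 5,000 − 1 = 0.044939 = 4.494%.

4.494%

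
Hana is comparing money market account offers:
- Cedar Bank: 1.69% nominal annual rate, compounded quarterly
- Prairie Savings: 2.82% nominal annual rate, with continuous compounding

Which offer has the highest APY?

Prairie Savings

Cedar Bank: (1 + 0.0169/4)^4 − 1 = 1.701%
Prairie Savings: e^0.0282 − 1 = 2.860%
The highest effective annual rate is Prairie Savings at 2.860%.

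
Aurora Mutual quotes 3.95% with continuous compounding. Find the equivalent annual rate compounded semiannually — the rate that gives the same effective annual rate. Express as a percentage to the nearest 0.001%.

3.989%

EAR under continuous compounding: e^0.0395 − 1 = 0.040290.
Solve (1 + r/2)^2 = 1.040290: r/2 = 1.040290^(1/2) − 1 = 0.019946, so r = 0.039893 = 3.989%.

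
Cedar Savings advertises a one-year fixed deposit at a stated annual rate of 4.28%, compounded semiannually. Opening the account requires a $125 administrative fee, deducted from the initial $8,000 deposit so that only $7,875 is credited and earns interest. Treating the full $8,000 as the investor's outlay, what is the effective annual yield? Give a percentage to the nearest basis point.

2.70%

Value after one year: 7,875 × (1 + 0.0428/2)^2 = 7,875 × 1.043258 = $8,215.66.
Effective yield on the $8,000 outlay: 8,215.66 / 8,000 − 1 = 0.026957 = 2.70%.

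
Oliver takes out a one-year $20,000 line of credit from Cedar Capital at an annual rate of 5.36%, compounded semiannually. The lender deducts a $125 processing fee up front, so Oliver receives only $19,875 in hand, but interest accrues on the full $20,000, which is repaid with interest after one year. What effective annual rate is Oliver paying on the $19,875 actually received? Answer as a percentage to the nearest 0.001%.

6.095%

Amount owed after one year: 20,000 × (1 + 0.0536/2)^2 = 20,000 × 1.054318 = $21,086.36.
Effective rate on net proceeds: 21,086.36 / 19,875 − 1 = 0.060949 = 6.095%.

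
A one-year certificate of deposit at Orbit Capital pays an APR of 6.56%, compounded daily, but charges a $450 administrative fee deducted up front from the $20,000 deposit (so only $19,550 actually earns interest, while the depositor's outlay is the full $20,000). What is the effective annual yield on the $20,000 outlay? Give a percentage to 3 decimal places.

4.377%

Value after one year: 19,550 × (1 + 0.0656/365)^365 = 19,550 × 1.067793 = $20,875.36.
Effective yield on the $20,000 outlay: 20,875.36 / 20,000 − 1 = 0.043768 = 4.377%.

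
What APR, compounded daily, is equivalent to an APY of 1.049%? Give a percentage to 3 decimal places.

(1 + r/365)^365 − 1 = 0.01049, so 1 + r/365 = 1.01049^(1/365).
r/365 = 0.000029, so r = 0.010436 = 1.044%.

1.044%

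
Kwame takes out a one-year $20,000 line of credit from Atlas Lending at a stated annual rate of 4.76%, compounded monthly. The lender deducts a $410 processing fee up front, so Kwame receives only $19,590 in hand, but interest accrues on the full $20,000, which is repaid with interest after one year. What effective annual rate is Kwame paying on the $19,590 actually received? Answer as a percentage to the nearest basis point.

Amount owed after one year: 20,000 × (1 + 0.0476/12)^12 = 20,000 × 1.048652 = $20,973.05.
Effective rate on net proceeds: 20,973.05 / 19,590 − 1 = 0.070600 = 7.06%.

7.06%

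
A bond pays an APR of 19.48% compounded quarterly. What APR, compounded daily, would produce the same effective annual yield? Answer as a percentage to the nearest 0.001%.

EAR = (1 + 0.1948/4)^4 − 1 = 0.209498.
Solve (1 + r/365)^365 = 1.209498: r/365 = 1.209498^(1/365) − 1 = 0.000521, so r = 0.190255 = 19.025%.

19.025%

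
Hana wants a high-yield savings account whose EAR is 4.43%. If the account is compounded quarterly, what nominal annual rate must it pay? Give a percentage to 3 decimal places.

(1 + r/4)^4 − 1 = 0.0443, so 1 + r/4 = 1.0443^(1/4).
r/4 = 0.010896, so r = 0.043583 = 4.358%.

4.358%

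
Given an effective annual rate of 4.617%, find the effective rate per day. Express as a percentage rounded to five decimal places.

0.01237%

The per-day rate i satisfies (1 + i)^365 = 1 + 0.04617.
i = 1.04617^(1/365) − 1 = 0.0001237 = 0.01237%.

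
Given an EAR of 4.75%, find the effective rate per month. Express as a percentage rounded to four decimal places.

0.3875%

The per-month rate i satisfies (1 + i)^12 = 1 + 0.0475.
i = 1.0475^(1/12) − 1 = 0.0038747 = 0.3875%.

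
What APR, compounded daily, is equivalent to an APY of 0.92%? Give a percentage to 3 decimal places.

0.916%

(1 + r/365)^365 − 1 = 0.0092, so 1 + r/365 = 1.0092^(1/365).
r/365 = 0.000025, so r = 0.009158 = 0.916%.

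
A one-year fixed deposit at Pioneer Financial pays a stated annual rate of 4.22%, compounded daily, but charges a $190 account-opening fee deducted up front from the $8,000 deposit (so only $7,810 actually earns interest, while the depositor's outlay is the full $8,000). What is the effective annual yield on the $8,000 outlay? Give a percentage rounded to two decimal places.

Value after one year: 7,810 × (1 + 0.0422/365)^365 = 7,810 × 1.043101 = $8,146.62.
Effective yield on the $8,000 outlay: 8,146.62 / 8,000 − 1 = 0.018327 = 1.83%.

1.83%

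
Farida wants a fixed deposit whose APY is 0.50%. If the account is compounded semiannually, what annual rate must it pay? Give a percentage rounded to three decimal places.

0.499%

(1 + r/2)^2 − 1 = 0.0050, so 1 + r/2 = 1.0050^(1/2).
r/2 = 0.002497, so r = 0.004994 = 0.499%.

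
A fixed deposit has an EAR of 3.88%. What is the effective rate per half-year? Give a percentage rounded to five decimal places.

The per-half-year rate i satisfies (1 + i)^2 = 1 + 0.0388.
i = 1.0388^(1/2) − 1 = 0.0192154 = 1.92154%.

1.92154%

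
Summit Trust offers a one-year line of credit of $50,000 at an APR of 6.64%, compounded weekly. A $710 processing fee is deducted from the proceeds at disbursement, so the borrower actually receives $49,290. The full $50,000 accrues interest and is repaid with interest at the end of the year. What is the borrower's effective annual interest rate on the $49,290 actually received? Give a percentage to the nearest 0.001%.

Amount owed after one year: 50,000 × (1 + 0.0664/52)^52 = 50,000 × 1.068609 = $53,430.44.
Effective rate on net proceeds: 53,430.44 / 49,290 − 1 = 0.084002 = 8.400%.

8.400%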